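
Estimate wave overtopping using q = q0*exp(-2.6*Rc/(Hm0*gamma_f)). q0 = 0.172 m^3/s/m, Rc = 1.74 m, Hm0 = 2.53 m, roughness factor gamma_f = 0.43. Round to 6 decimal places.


q = q0 * exp(-2.6 * Rc / (Hm0 * gamma_f))
Exponent = -2.6 * 1.74 / (2.53 * 0.43)
= -2.6 * 1.74 / 1.0879
= -4.158470
exp(-4.158470) = 0.015631
q = 0.172 * 0.015631
q = 0.002689 m^3/s/m

0.002689


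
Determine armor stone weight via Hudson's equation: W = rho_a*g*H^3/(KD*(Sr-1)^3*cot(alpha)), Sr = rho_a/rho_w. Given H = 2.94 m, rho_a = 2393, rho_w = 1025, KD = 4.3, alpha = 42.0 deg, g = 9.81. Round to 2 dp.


Sr = rho_a / rho_w = 2393 / 1025 = 2.334634
(Sr - 1) = 1.334634
(Sr - 1)^3 = 2.377315
cot(42.0) = 1 / tan(42.0) = 1 / 0.900404 = 1.110613
Numerator = 2393 * 9.81 * 2.94^3 = 596559.4054
Denominator = 4.3 * 2.377315 * 1.110613 = 11.353185
W = 596559.4054 / 11.353185
W = 52545.55 N

52545.55


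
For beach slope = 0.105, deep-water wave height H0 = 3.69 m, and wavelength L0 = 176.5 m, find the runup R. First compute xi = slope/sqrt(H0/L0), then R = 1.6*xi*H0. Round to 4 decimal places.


xi = slope / sqrt(H0/L0)
H0/L0 = 3.69/176.5 = 0.020907
sqrt(0.020907) = 0.144591
xi = 0.105 / 0.144591 = 0.726187
R = 1.6 * xi * H0 = 1.6 * 0.726187 * 3.69
R = 4.2874 m

4.2874


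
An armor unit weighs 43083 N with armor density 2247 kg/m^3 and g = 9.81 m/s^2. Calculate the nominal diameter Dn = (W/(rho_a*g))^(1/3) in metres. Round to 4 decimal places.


V = W / (rho_a * g)
V = 43083 / (2247 * 9.81)
V = 43083 / 22043.07
V = 1.954492 m^3
Dn = V^(1/3) = 1.954492^(1/3)
Dn = 1.2503 m

1.2503


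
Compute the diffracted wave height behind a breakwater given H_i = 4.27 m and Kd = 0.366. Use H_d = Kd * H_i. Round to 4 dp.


H_d = Kd * H_i
H_d = 0.366 * 4.27
H_d = 1.5628 m

1.5628


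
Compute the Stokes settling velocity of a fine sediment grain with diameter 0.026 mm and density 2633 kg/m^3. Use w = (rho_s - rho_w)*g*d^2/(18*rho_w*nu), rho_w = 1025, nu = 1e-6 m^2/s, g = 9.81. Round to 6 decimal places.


w = (rho_s - rho_w) * g * d^2 / (18 * rho_w * nu)
d = 0.026 mm = 0.000026 m
rho_s - rho_w = 2633 - 1025 = 1608
Numerator = 1608 * 9.81 * (0.000026)^2 = 0.000010663548
Denominator = 18 * 1025 * 1e-6 = 0.018450
w = 0.000578 m/s

0.000578


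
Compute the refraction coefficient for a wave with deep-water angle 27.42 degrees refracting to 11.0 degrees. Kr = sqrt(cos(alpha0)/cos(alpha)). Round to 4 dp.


Kr = sqrt(cos(alpha0) / cos(alpha))
cos(27.42) = 0.887655
cos(11.0) = 0.981627
Kr = sqrt(0.887655 / 0.981627)
Kr = sqrt(0.904269)
Kr = 0.9509

0.9509


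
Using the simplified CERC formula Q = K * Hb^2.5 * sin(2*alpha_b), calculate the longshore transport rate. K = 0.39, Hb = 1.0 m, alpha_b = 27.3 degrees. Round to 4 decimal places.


Q = K * Hb^2.5 * sin(2 * alpha_b)
Hb^2.5 = 1.0^2.5 = 1.000000
sin(2 * 27.3) = sin(54.6) = 0.815128
Q = 0.39 * 1.000000 * 0.815128
Q = 0.3179 m^3/s

0.3179


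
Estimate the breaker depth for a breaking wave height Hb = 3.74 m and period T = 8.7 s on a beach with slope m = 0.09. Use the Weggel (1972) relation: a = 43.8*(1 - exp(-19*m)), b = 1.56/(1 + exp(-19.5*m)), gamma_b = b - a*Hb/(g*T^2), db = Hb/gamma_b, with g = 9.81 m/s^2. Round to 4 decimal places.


a = 43.8 * (1 - exp(-19 * m))
exp(-19 * 0.09) = exp(-1.7100) = 0.180866
a = 43.8 * (1 - 0.180866) = 35.878078
b = 1.56 / (1 + exp(-19.5 * m))
exp(-19.5 * 0.09) = exp(-1.7550) = 0.172907
b = 1.56 / (1 + 0.172907) = 1.330028
Hb / (g * T^2) = 3.74 / (9.81 * 8.7^2) = 3.74 / 742.5189 = 0.00503691
gamma_b = b - a * Hb/(g*T^2) = 1.330028 - 35.878078 * 0.00503691 = 1.149314
db = Hb / gamma_b = 3.74 / 1.149314
db = 3.2541 m

3.2541


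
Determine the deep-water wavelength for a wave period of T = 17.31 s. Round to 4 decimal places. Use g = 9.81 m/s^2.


L0 = g * T^2 / (2 * pi)
L0 = 9.81 * 17.31^2 / (2 * pi)
L0 = 9.81 * 299.6361 / 6.28319
L0 = 2939.4301 / 6.28319
L0 = 467.8248 m

467.8248


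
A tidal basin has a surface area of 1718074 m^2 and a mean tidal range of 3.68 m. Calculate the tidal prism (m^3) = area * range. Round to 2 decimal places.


Tidal prism = Area * Tidal range
P = 1718074 * 3.68
P = 6322512.32 m^3

6322512.32


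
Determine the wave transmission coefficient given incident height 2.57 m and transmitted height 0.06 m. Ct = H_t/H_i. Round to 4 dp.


Ct = H_t / H_i
Ct = 0.06 / 2.57
Ct = 0.0233

0.0233


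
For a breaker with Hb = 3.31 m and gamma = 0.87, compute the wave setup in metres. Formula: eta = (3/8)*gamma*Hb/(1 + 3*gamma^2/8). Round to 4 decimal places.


eta = (3/8) * gamma * Hb / (1 + 3*gamma^2/8)
Numerator = (3/8) * 0.87 * 3.31 = 1.079887
Denominator = 1 + 3*0.87^2/8 = 1 + 0.283838 = 1.283838
eta = 1.079887 / 1.283838
eta = 0.8411 m

0.8411


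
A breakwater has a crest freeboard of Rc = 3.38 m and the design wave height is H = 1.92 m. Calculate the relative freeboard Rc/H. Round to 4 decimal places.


Relative freeboard = Rc / H
= 3.38 / 1.92
= 1.7604

1.7604


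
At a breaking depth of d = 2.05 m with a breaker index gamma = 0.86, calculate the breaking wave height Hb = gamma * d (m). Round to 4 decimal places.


Hb = gamma * d
Hb = 0.86 * 2.05
Hb = 1.7630 m

1.7630


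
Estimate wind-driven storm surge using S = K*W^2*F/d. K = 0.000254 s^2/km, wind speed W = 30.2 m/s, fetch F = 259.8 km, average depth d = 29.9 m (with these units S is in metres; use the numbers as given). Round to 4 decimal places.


S = K * W^2 * F / d
W^2 = 30.2^2 = 912.04
S = 0.000254 * 912.04 * 259.8 / 29.9
Numerator = 0.000254 * 912.04 * 259.8 = 60.184790
S = 60.184790 / 29.9 = 2.0129 m

2.0129


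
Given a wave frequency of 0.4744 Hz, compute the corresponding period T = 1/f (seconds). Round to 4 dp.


T = 1 / f
T = 1 / 0.4744
T = 2.1079 s

2.1079


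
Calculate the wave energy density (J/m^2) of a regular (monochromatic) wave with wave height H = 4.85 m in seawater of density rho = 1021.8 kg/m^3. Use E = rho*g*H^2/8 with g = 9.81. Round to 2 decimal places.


E = (1/8) * rho * g * H^2
E = (1/8) * 1021.8 * 9.81 * 4.85^2
E = 0.125 * 1021.8 * 9.81 * 23.5225
E = 29473.27 J/m^2

29473.27


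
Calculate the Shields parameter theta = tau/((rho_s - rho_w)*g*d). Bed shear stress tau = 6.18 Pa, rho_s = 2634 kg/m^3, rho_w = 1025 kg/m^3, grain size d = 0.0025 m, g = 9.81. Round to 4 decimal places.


theta = tau / ((rho_s - rho_w) * g * d)
rho_s - rho_w = 2634 - 1025 = 1609
Denominator = 1609 * 9.81 * 0.0025 = 39.460725
theta = 6.18 / 39.460725
theta = 0.1566

0.1566


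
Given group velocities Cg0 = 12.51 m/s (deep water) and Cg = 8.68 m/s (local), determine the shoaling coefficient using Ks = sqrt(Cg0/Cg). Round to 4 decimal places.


Ks = sqrt(Cg0 / Cg)
Ks = sqrt(12.51 / 8.68)
Ks = sqrt(1.4412)
Ks = 1.2005

1.2005


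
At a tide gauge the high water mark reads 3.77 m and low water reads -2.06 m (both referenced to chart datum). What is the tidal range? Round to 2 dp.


Tidal range = High water - Low water
Tidal range = 3.77 - (-2.06)
Tidal range = 5.83 m

5.83


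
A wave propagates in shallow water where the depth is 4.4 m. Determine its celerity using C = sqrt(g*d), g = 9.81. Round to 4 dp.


Using the shallow-water approximation:
C = sqrt(g * d) = sqrt(9.81 * 4.4)
C = sqrt(43.1640)
C = 6.5699 m/s

6.5699


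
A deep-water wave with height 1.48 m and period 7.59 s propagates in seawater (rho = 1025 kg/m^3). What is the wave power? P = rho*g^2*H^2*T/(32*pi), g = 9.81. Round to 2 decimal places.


P = rho * g^2 * H^2 * T / (32 * pi)
P = 1025 * 9.81^2 * 1.48^2 * 7.59 / (32 * pi)
P = 1025 * 96.2361 * 2.1904 * 7.59 / 100.53096
P = 16312.75 W/m

16312.75


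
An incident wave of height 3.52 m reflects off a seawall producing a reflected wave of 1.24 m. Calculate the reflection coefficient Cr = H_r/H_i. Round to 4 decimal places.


Cr = H_r / H_i
Cr = 1.24 / 3.52
Cr = 0.3523

0.3523


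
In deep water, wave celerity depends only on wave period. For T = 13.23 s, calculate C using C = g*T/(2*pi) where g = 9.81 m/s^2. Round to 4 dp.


We use the deep-water celerity formula:
C = g * T / (2 * pi)
C = 9.81 * 13.23 / (2 * 3.14159...)
C = 129.786300 / 6.283185
C = 20.6561 m/s

20.6561


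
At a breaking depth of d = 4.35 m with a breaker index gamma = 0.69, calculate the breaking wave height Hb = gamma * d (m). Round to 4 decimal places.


Hb = gamma * d
Hb = 0.69 * 4.35
Hb = 3.0015 m

3.0015


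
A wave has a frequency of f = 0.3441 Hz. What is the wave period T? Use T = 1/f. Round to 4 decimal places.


T = 1 / f
T = 1 / 0.3441
T = 2.9061 s

2.9061


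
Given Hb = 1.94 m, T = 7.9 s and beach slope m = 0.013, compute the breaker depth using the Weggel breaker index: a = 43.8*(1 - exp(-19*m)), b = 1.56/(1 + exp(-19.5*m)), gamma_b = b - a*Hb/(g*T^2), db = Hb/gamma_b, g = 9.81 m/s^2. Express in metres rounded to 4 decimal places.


a = 43.8 * (1 - exp(-19 * m))
exp(-19 * 0.013) = exp(-0.2470) = 0.781141
a = 43.8 * (1 - 0.781141) = 9.586038
b = 1.56 / (1 + exp(-19.5 * m))
exp(-19.5 * 0.013) = exp(-0.2535) = 0.776080
b = 1.56 / (1 + 0.776080) = 0.878339
Hb / (g * T^2) = 1.94 / (9.81 * 7.9^2) = 1.94 / 612.2421 = 0.00316868
gamma_b = b - a * Hb/(g*T^2) = 0.878339 - 9.586038 * 0.00316868 = 0.847964
db = Hb / gamma_b = 1.94 / 0.847964
db = 2.2878 m

2.2878


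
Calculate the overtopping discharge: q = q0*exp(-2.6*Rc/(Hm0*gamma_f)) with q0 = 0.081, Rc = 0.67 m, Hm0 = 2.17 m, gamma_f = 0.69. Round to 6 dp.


q = q0 * exp(-2.6 * Rc / (Hm0 * gamma_f))
Exponent = -2.6 * 0.67 / (2.17 * 0.69)
= -2.6 * 0.67 / 1.4973
= -1.163428
exp(-1.163428) = 0.312414
q = 0.081 * 0.312414
q = 0.025305 m^3/s/m

0.025305


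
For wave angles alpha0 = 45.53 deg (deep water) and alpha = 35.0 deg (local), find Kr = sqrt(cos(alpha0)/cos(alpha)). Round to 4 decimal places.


Kr = sqrt(cos(alpha0) / cos(alpha))
cos(45.53) = 0.700536
cos(35.0) = 0.819152
Kr = sqrt(0.700536 / 0.819152)
Kr = sqrt(0.855196)
Kr = 0.9248

0.9248


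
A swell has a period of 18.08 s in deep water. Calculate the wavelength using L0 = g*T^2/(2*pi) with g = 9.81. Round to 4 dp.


L0 = g * T^2 / (2 * pi)
L0 = 9.81 * 18.08^2 / (2 * pi)
L0 = 9.81 * 326.8864 / 6.28319
L0 = 3206.7556 / 6.28319
L0 = 510.3710 m

510.3710


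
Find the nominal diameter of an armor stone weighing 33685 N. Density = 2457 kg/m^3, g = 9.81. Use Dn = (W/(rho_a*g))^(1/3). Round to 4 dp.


V = W / (rho_a * g)
V = 33685 / (2457 * 9.81)
V = 33685 / 24103.17
V = 1.397534 m^3
Dn = V^(1/3) = 1.397534^(1/3)
Dn = 1.1180 m

1.1180


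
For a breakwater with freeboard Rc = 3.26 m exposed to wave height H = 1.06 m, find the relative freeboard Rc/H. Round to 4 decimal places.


Relative freeboard = Rc / H
= 3.26 / 1.06
= 3.0755

3.0755


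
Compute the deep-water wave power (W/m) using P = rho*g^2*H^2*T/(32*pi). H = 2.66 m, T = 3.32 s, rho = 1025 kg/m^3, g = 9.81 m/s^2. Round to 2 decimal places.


P = rho * g^2 * H^2 * T / (32 * pi)
P = 1025 * 9.81^2 * 2.66^2 * 3.32 / (32 * pi)
P = 1025 * 96.2361 * 7.0756 * 3.32 / 100.53096
P = 23049.60 W/m

23049.60


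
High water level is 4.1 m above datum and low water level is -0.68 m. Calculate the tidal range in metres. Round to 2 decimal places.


Tidal range = High water - Low water
Tidal range = 4.1 - (-0.68)
Tidal range = 4.78 m

4.78


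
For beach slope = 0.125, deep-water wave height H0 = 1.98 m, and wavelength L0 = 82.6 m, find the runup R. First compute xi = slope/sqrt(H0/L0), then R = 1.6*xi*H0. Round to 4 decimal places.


xi = slope / sqrt(H0/L0)
H0/L0 = 1.98/82.6 = 0.023971
sqrt(0.023971) = 0.154826
xi = 0.125 / 0.154826 = 0.807360
R = 1.6 * xi * H0 = 1.6 * 0.807360 * 1.98
R = 2.5577 m

2.5577


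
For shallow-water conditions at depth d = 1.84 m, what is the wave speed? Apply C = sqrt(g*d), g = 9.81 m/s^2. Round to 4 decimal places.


Using the shallow-water approximation:
C = sqrt(g * d) = sqrt(9.81 * 1.84)
C = sqrt(18.0504)
C = 4.2486 m/s

4.2486


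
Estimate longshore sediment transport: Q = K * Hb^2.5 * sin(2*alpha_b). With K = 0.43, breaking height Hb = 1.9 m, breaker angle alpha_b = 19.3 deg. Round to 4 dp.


Q = K * Hb^2.5 * sin(2 * alpha_b)
Hb^2.5 = 1.9^2.5 = 4.976042
sin(2 * 19.3) = sin(38.6) = 0.623880
Q = 0.43 * 4.976042 * 0.623880
Q = 1.3349 m^3/s

1.3349


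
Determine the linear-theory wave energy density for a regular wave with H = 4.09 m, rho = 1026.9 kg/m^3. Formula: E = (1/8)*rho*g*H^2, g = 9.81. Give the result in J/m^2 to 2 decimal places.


E = (1/8) * rho * g * H^2
E = (1/8) * 1026.9 * 9.81 * 4.09^2
E = 0.125 * 1026.9 * 9.81 * 16.7281
E = 21064.63 J/m^2

21064.63


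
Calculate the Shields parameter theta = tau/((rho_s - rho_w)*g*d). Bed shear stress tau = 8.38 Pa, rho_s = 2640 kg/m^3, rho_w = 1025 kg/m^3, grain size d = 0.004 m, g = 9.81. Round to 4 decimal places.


theta = tau / ((rho_s - rho_w) * g * d)
rho_s - rho_w = 2640 - 1025 = 1615
Denominator = 1615 * 9.81 * 0.004 = 63.372600
theta = 8.38 / 63.372600
theta = 0.1322

0.1322


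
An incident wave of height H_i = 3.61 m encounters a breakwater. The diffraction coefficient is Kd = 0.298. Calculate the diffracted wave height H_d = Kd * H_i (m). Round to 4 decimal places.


H_d = Kd * H_i
H_d = 0.298 * 3.61
H_d = 1.0758 m

1.0758


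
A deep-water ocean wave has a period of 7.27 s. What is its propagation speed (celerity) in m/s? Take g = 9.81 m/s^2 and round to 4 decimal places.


We use the deep-water celerity formula:
C = g * T / (2 * pi)
C = 9.81 * 7.27 / (2 * 3.14159...)
C = 71.318700 / 6.283185
C = 11.3507 m/s

11.3507


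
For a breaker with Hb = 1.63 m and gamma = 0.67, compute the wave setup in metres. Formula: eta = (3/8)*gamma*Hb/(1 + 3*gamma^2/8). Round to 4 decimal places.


eta = (3/8) * gamma * Hb / (1 + 3*gamma^2/8)
Numerator = (3/8) * 0.67 * 1.63 = 0.409537
Denominator = 1 + 3*0.67^2/8 = 1 + 0.168338 = 1.168338
eta = 0.409537 / 1.168338
eta = 0.3505 m

0.3505


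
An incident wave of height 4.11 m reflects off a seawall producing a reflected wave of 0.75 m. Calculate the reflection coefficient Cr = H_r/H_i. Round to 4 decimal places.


Cr = H_r / H_i
Cr = 0.75 / 4.11
Cr = 0.1825

0.1825


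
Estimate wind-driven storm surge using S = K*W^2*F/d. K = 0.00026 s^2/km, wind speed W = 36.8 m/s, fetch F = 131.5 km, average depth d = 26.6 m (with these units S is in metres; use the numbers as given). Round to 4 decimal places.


S = K * W^2 * F / d
W^2 = 36.8^2 = 1354.24
S = 0.00026 * 1354.24 * 131.5 / 26.6
Numerator = 0.00026 * 1354.24 * 131.5 = 46.301466
S = 46.301466 / 26.6 = 1.7407 m

1.7407


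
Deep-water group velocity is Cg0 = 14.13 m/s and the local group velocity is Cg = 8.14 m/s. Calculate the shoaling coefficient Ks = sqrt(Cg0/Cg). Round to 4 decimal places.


Ks = sqrt(Cg0 / Cg)
Ks = sqrt(14.13 / 8.14)
Ks = sqrt(1.7359)
Ks = 1.3175

1.3175


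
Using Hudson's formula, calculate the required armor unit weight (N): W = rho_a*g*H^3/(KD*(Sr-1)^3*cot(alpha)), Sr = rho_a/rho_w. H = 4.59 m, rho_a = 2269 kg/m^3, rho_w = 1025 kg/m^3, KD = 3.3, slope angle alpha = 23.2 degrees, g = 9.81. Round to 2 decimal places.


Sr = rho_a / rho_w = 2269 / 1025 = 2.213659
(Sr - 1) = 1.213659
(Sr - 1)^3 = 1.787679
cot(23.2) = 1 / tan(23.2) = 1 / 0.428601 = 2.333175
Numerator = 2269 * 9.81 * 4.59^3 = 2152492.0687
Denominator = 3.3 * 1.787679 * 2.333175 = 13.764193
W = 2152492.0687 / 13.764193
W = 156383.45 N

156383.45


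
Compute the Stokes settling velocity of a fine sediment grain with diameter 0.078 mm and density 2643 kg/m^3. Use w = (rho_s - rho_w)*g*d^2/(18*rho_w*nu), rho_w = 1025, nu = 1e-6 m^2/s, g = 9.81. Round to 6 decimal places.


w = (rho_s - rho_w) * g * d^2 / (18 * rho_w * nu)
d = 0.078 mm = 0.000078 m
rho_s - rho_w = 2643 - 1025 = 1618
Numerator = 1618 * 9.81 * (0.000078)^2 = 0.000096568777
Denominator = 18 * 1025 * 1e-6 = 0.018450
w = 0.005234 m/s

0.005234


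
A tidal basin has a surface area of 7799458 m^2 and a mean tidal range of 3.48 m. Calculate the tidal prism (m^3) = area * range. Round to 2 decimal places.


Tidal prism = Area * Tidal range
P = 7799458 * 3.48
P = 27142113.84 m^3

27142113.84


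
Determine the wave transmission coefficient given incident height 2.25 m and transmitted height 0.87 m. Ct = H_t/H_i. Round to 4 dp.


Ct = H_t / H_i
Ct = 0.87 / 2.25
Ct = 0.3867

0.3867


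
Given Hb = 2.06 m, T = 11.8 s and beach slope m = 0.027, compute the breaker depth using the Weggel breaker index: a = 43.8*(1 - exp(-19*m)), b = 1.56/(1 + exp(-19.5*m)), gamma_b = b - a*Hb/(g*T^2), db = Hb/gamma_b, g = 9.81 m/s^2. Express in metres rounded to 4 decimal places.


a = 43.8 * (1 - exp(-19 * m))
exp(-19 * 0.027) = exp(-0.5130) = 0.598697
a = 43.8 * (1 - 0.598697) = 17.577081
b = 1.56 / (1 + exp(-19.5 * m))
exp(-19.5 * 0.027) = exp(-0.5265) = 0.590669
b = 1.56 / (1 + 0.590669) = 0.980720
Hb / (g * T^2) = 2.06 / (9.81 * 11.8^2) = 2.06 / 1365.9444 = 0.00150811
gamma_b = b - a * Hb/(g*T^2) = 0.980720 - 17.577081 * 0.00150811 = 0.954211
db = Hb / gamma_b = 2.06 / 0.954211
db = 2.1589 m

2.1589


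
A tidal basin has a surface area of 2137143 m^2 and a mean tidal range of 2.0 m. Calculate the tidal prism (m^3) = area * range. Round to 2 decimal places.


Tidal prism = Area * Tidal range
P = 2137143 * 2.0
P = 4274286.00 m^3

4274286.00


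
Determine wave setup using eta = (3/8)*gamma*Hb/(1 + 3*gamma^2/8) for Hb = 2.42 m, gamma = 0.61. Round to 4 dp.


eta = (3/8) * gamma * Hb / (1 + 3*gamma^2/8)
Numerator = (3/8) * 0.61 * 2.42 = 0.553575
Denominator = 1 + 3*0.61^2/8 = 1 + 0.139538 = 1.139538
eta = 0.553575 / 1.139538
eta = 0.4858 m

0.4858


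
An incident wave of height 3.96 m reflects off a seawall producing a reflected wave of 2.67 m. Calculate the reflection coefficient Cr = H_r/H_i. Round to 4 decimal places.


Cr = H_r / H_i
Cr = 2.67 / 3.96
Cr = 0.6742

0.6742


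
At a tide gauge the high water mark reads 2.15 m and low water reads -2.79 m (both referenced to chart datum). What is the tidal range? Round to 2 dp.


Tidal range = High water - Low water
Tidal range = 2.15 - (-2.79)
Tidal range = 4.94 m

4.94


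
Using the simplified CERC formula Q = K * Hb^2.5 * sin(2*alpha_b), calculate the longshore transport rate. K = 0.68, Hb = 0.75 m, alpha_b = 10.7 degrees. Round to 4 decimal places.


Q = K * Hb^2.5 * sin(2 * alpha_b)
Hb^2.5 = 0.75^2.5 = 0.487139
sin(2 * 10.7) = sin(21.4) = 0.364877
Q = 0.68 * 0.487139 * 0.364877
Q = 0.1209 m^3/s

0.1209


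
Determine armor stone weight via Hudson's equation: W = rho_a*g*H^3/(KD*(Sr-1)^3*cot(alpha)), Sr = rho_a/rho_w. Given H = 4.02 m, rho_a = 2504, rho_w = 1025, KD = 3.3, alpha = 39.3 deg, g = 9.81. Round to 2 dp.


Sr = rho_a / rho_w = 2504 / 1025 = 2.442927
(Sr - 1) = 1.442927
(Sr - 1)^3 = 3.004228
cot(39.3) = 1 / tan(39.3) = 1 / 0.818491 = 1.221761
Numerator = 2504 * 9.81 * 4.02^3 = 1595811.1353
Denominator = 3.3 * 3.004228 * 1.221761 = 12.112484
W = 1595811.1353 / 12.112484
W = 131749.29 N

131749.29


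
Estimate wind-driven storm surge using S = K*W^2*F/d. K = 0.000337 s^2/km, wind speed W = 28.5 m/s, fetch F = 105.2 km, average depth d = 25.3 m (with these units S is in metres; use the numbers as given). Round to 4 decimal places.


S = K * W^2 * F / d
W^2 = 28.5^2 = 812.25
S = 0.000337 * 812.25 * 105.2 / 25.3
Numerator = 0.000337 * 812.25 * 105.2 = 28.796212
S = 28.796212 / 25.3 = 1.1382 m

1.1382


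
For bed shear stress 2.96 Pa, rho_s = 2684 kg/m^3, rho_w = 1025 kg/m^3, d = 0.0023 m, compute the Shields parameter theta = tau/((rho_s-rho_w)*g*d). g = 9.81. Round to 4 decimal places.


theta = tau / ((rho_s - rho_w) * g * d)
rho_s - rho_w = 2684 - 1025 = 1659
Denominator = 1659 * 9.81 * 0.0023 = 37.432017
theta = 2.96 / 37.432017
theta = 0.0791

0.0791


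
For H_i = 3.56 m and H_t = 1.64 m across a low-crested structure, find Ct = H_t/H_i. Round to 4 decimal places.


Ct = H_t / H_i
Ct = 1.64 / 3.56
Ct = 0.4607

0.4607


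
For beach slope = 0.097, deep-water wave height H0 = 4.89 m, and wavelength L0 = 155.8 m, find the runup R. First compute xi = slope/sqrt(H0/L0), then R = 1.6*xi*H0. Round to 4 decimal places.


xi = slope / sqrt(H0/L0)
H0/L0 = 4.89/155.8 = 0.031386
sqrt(0.031386) = 0.177162
xi = 0.097 / 0.177162 = 0.547521
R = 1.6 * xi * H0 = 1.6 * 0.547521 * 4.89
R = 4.2838 m

4.2838


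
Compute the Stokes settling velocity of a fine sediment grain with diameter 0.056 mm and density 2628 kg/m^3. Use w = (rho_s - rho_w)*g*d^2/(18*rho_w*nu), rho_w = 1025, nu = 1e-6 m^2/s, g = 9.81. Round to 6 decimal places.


w = (rho_s - rho_w) * g * d^2 / (18 * rho_w * nu)
d = 0.056 mm = 0.000056 m
rho_s - rho_w = 2628 - 1025 = 1603
Numerator = 1603 * 9.81 * (0.000056)^2 = 0.000049314948
Denominator = 18 * 1025 * 1e-6 = 0.018450
w = 0.002673 m/s

0.002673


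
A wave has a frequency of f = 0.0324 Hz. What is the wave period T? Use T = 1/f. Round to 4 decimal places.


T = 1 / f
T = 1 / 0.0324
T = 30.8642 s

30.8642


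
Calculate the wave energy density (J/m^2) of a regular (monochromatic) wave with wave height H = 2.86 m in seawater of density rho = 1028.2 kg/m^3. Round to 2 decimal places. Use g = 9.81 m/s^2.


E = (1/8) * rho * g * H^2
E = (1/8) * 1028.2 * 9.81 * 2.86^2
E = 0.125 * 1028.2 * 9.81 * 8.1796
E = 10313.09 J/m^2

10313.09


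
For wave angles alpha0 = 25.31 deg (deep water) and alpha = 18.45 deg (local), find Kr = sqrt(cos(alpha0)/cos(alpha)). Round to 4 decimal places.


Kr = sqrt(cos(alpha0) / cos(alpha))
cos(25.31) = 0.904008
cos(18.45) = 0.948600
Kr = sqrt(0.904008 / 0.948600)
Kr = sqrt(0.952992)
Kr = 0.9762

0.9762


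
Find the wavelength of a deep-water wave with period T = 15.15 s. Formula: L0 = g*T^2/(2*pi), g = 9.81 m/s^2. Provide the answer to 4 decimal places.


L0 = g * T^2 / (2 * pi)
L0 = 9.81 * 15.15^2 / (2 * pi)
L0 = 9.81 * 229.5225 / 6.28319
L0 = 2251.6157 / 6.28319
L0 = 358.3558 m

358.3558


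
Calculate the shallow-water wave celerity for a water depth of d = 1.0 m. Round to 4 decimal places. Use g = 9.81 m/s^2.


Using the shallow-water approximation:
C = sqrt(g * d) = sqrt(9.81 * 1.0)
C = sqrt(9.8100)
C = 3.1321 m/s

3.1321


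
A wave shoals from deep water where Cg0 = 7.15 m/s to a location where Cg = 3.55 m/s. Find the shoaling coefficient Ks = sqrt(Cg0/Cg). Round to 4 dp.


Ks = sqrt(Cg0 / Cg)
Ks = sqrt(7.15 / 3.55)
Ks = sqrt(2.0141)
Ks = 1.4192

1.4192


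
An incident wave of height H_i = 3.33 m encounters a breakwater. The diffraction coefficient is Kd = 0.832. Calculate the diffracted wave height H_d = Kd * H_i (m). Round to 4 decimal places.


H_d = Kd * H_i
H_d = 0.832 * 3.33
H_d = 2.7706 m

2.7706


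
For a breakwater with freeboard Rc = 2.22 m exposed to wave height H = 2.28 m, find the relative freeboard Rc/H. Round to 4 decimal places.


Relative freeboard = Rc / H
= 2.22 / 2.28
= 0.9737

0.9737


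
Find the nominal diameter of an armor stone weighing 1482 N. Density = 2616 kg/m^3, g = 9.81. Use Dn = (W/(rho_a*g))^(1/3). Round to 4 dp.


V = W / (rho_a * g)
V = 1482 / (2616 * 9.81)
V = 1482 / 25662.96
V = 0.057749 m^3
Dn = V^(1/3) = 0.057749^(1/3)
Dn = 0.3865 m

0.3865


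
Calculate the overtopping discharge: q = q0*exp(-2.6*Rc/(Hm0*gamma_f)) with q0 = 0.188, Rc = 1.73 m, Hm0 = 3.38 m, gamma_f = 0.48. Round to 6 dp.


q = q0 * exp(-2.6 * Rc / (Hm0 * gamma_f))
Exponent = -2.6 * 1.73 / (3.38 * 0.48)
= -2.6 * 1.73 / 1.6224
= -2.772436
exp(-2.772436) = 0.062510
q = 0.188 * 0.062510
q = 0.011752 m^3/s/m

0.011752


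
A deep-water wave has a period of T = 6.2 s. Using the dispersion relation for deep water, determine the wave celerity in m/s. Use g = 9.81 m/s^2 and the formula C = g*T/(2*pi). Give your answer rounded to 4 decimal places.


We use the deep-water celerity formula:
C = g * T / (2 * pi)
C = 9.81 * 6.2 / (2 * 3.14159...)
C = 60.822000 / 6.283185
C = 9.6801 m/s

9.6801


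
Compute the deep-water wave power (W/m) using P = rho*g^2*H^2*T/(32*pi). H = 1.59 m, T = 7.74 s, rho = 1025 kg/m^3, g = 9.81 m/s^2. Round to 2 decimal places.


P = rho * g^2 * H^2 * T / (32 * pi)
P = 1025 * 9.81^2 * 1.59^2 * 7.74 / (32 * pi)
P = 1025 * 96.2361 * 2.5281 * 7.74 / 100.53096
P = 19199.82 W/m

19199.82


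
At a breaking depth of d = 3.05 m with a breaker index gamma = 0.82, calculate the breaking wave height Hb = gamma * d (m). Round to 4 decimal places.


Hb = gamma * d
Hb = 0.82 * 3.05
Hb = 2.5010 m

2.5010


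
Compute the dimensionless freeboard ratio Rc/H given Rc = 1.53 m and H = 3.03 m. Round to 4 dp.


Relative freeboard = Rc / H
= 1.53 / 3.03
= 0.5050

0.5050


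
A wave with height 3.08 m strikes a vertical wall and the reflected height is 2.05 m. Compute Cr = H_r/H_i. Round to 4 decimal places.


Cr = H_r / H_i
Cr = 2.05 / 3.08
Cr = 0.6656

0.6656


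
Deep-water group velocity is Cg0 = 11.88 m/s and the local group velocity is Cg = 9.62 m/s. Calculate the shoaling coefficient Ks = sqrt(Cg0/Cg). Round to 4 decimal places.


Ks = sqrt(Cg0 / Cg)
Ks = sqrt(11.88 / 9.62)
Ks = sqrt(1.2349)
Ks = 1.1113

1.1113


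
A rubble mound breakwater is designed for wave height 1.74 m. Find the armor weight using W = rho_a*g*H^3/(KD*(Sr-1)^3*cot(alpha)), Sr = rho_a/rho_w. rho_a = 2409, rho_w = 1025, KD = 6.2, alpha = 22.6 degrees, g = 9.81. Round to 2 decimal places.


Sr = rho_a / rho_w = 2409 / 1025 = 2.350244
(Sr - 1) = 1.350244
(Sr - 1)^3 = 2.461709
cot(22.6) = 1 / tan(22.6) = 1 / 0.416260 = 2.402346
Numerator = 2409 * 9.81 * 1.74^3 = 124495.4709
Denominator = 6.2 * 2.461709 * 2.402346 = 36.666028
W = 124495.4709 / 36.666028
W = 3395.39 N

3395.39


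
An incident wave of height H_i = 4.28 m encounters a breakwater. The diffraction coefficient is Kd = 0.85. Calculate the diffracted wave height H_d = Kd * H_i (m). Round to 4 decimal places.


H_d = Kd * H_i
H_d = 0.85 * 4.28
H_d = 3.6380 m

3.6380


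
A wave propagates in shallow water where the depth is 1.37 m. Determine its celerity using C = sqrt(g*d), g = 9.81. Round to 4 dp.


Using the shallow-water approximation:
C = sqrt(g * d) = sqrt(9.81 * 1.37)
C = sqrt(13.4397)
C = 3.6660 m/s

3.6660


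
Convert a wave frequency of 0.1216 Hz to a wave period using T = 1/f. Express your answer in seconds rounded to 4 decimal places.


T = 1 / f
T = 1 / 0.1216
T = 8.2237 s

8.2237


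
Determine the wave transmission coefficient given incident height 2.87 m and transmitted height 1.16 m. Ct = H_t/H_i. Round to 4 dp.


Ct = H_t / H_i
Ct = 1.16 / 2.87
Ct = 0.4042

0.4042


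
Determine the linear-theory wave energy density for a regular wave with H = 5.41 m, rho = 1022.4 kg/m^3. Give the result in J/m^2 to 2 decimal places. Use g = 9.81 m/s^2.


E = (1/8) * rho * g * H^2
E = (1/8) * 1022.4 * 9.81 * 5.41^2
E = 0.125 * 1022.4 * 9.81 * 29.2681
E = 36693.94 J/m^2

36693.94


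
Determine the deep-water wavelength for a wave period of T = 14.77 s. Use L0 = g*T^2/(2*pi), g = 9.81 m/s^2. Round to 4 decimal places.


L0 = g * T^2 / (2 * pi)
L0 = 9.81 * 14.77^2 / (2 * pi)
L0 = 9.81 * 218.1529 / 6.28319
L0 = 2140.0799 / 6.28319
L0 = 340.6043 m

340.6043


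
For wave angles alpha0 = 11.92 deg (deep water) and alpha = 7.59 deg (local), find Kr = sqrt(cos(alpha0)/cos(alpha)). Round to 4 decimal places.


Kr = sqrt(cos(alpha0) / cos(alpha))
cos(11.92) = 0.978437
cos(7.59) = 0.991239
Kr = sqrt(0.978437 / 0.991239)
Kr = sqrt(0.987085)
Kr = 0.9935

0.9935


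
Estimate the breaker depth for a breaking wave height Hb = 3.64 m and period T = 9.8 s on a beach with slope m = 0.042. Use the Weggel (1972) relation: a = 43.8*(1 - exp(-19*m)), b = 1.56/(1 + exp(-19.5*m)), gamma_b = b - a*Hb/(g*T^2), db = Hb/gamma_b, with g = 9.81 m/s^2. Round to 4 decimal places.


a = 43.8 * (1 - exp(-19 * m))
exp(-19 * 0.042) = exp(-0.7980) = 0.450229
a = 43.8 * (1 - 0.450229) = 24.079991
b = 1.56 / (1 + exp(-19.5 * m))
exp(-19.5 * 0.042) = exp(-0.8190) = 0.440872
b = 1.56 / (1 + 0.440872) = 1.082677
Hb / (g * T^2) = 3.64 / (9.81 * 9.8^2) = 3.64 / 942.1524 = 0.00386349
gamma_b = b - a * Hb/(g*T^2) = 1.082677 - 24.079991 * 0.00386349 = 0.989645
db = Hb / gamma_b = 3.64 / 0.989645
db = 3.6781 m

3.6781


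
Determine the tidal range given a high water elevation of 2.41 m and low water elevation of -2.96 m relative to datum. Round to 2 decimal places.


Tidal range = High water - Low water
Tidal range = 2.41 - (-2.96)
Tidal range = 5.37 m

5.37


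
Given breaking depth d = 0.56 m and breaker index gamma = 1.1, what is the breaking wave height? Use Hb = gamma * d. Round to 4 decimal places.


Hb = gamma * d
Hb = 1.1 * 0.56
Hb = 0.6160 m

0.6160


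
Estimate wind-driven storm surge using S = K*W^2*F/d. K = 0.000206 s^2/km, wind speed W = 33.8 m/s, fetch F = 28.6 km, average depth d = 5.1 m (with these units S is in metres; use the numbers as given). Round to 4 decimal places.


S = K * W^2 * F / d
W^2 = 33.8^2 = 1142.44
S = 0.000206 * 1142.44 * 28.6 / 5.1
Numerator = 0.000206 * 1142.44 * 28.6 = 6.730800
S = 6.730800 / 5.1 = 1.3198 m

1.3198


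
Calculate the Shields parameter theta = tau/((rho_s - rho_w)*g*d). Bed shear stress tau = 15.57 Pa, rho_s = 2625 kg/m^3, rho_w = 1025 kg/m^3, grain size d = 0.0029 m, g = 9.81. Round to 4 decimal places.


theta = tau / ((rho_s - rho_w) * g * d)
rho_s - rho_w = 2625 - 1025 = 1600
Denominator = 1600 * 9.81 * 0.0029 = 45.518400
theta = 15.57 / 45.518400
theta = 0.3421

0.3421


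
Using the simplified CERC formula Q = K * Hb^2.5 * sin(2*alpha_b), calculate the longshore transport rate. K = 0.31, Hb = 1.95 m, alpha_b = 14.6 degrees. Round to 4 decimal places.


Q = K * Hb^2.5 * sin(2 * alpha_b)
Hb^2.5 = 1.95^2.5 = 5.309902
sin(2 * 14.6) = sin(29.2) = 0.487860
Q = 0.31 * 5.309902 * 0.487860
Q = 0.8031 m^3/s

0.8031


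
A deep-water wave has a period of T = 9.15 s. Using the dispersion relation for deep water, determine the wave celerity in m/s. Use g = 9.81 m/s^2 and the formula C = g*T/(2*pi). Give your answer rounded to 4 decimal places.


We use the deep-water celerity formula:
C = g * T / (2 * pi)
C = 9.81 * 9.15 / (2 * 3.14159...)
C = 89.761500 / 6.283185
C = 14.2860 m/s

14.2860


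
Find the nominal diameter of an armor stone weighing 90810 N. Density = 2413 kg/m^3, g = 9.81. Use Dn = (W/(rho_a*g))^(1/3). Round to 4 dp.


V = W / (rho_a * g)
V = 90810 / (2413 * 9.81)
V = 90810 / 23671.53
V = 3.836254 m^3
Dn = V^(1/3) = 3.836254^(1/3)
Dn = 1.5654 m

1.5654


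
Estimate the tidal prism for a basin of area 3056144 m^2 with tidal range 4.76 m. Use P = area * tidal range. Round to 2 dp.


Tidal prism = Area * Tidal range
P = 3056144 * 4.76
P = 14547245.44 m^3

14547245.44


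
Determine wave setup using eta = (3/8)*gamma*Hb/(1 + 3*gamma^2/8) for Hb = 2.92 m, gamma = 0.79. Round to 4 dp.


eta = (3/8) * gamma * Hb / (1 + 3*gamma^2/8)
Numerator = (3/8) * 0.79 * 2.92 = 0.865050
Denominator = 1 + 3*0.79^2/8 = 1 + 0.234038 = 1.234038
eta = 0.865050 / 1.234038
eta = 0.7010 m

0.7010


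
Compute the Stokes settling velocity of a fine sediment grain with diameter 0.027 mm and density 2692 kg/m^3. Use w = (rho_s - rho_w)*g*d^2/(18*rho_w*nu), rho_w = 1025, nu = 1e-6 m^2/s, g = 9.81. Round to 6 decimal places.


w = (rho_s - rho_w) * g * d^2 / (18 * rho_w * nu)
d = 0.027 mm = 0.000027 m
rho_s - rho_w = 2692 - 1025 = 1667
Numerator = 1667 * 9.81 * (0.000027)^2 = 0.000011921534
Denominator = 18 * 1025 * 1e-6 = 0.018450
w = 0.000646 m/s

0.000646


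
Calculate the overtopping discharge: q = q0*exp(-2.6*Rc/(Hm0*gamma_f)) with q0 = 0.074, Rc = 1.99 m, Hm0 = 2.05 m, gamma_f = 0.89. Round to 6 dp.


q = q0 * exp(-2.6 * Rc / (Hm0 * gamma_f))
Exponent = -2.6 * 1.99 / (2.05 * 0.89)
= -2.6 * 1.99 / 1.8245
= -2.835845
exp(-2.835845) = 0.058669
q = 0.074 * 0.058669
q = 0.004341 m^3/s/m

0.004341


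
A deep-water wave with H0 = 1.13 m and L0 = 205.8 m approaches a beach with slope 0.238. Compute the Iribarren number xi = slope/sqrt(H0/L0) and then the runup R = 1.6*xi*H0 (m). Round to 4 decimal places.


xi = slope / sqrt(H0/L0)
H0/L0 = 1.13/205.8 = 0.005491
sqrt(0.005491) = 0.074100
xi = 0.238 / 0.074100 = 3.211888
R = 1.6 * xi * H0 = 1.6 * 3.211888 * 1.13
R = 5.8071 m

5.8071


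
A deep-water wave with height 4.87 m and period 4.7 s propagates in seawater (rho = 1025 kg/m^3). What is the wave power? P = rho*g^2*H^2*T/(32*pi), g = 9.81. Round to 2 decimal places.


P = rho * g^2 * H^2 * T / (32 * pi)
P = 1025 * 9.81^2 * 4.87^2 * 4.7 / (32 * pi)
P = 1025 * 96.2361 * 23.7169 * 4.7 / 100.53096
P = 109374.94 W/m

109374.94


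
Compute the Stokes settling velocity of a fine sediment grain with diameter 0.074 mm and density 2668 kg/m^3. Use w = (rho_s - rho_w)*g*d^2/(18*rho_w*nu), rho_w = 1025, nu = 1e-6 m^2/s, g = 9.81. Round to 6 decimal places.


w = (rho_s - rho_w) * g * d^2 / (18 * rho_w * nu)
d = 0.074 mm = 0.000074 m
rho_s - rho_w = 2668 - 1025 = 1643
Numerator = 1643 * 9.81 * (0.000074)^2 = 0.000088261237
Denominator = 18 * 1025 * 1e-6 = 0.018450
w = 0.004784 m/s

0.004784


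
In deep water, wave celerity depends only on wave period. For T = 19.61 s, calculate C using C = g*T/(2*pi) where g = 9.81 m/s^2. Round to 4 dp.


We use the deep-water celerity formula:
C = g * T / (2 * pi)
C = 9.81 * 19.61 / (2 * 3.14159...)
C = 192.374100 / 6.283185
C = 30.6173 m/s

30.6173


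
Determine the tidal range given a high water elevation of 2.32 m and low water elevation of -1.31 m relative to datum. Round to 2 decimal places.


Tidal range = High water - Low water
Tidal range = 2.32 - (-1.31)
Tidal range = 3.63 m

3.63


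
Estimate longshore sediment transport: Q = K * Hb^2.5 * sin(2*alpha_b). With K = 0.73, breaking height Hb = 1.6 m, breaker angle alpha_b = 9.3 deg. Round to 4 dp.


Q = K * Hb^2.5 * sin(2 * alpha_b)
Hb^2.5 = 1.6^2.5 = 3.238172
sin(2 * 9.3) = sin(18.6) = 0.318959
Q = 0.73 * 3.238172 * 0.318959
Q = 0.7540 m^3/s

0.7540


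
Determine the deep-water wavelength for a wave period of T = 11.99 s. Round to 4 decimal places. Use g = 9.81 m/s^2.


L0 = g * T^2 / (2 * pi)
L0 = 9.81 * 11.99^2 / (2 * pi)
L0 = 9.81 * 143.7601 / 6.28319
L0 = 1410.2866 / 6.28319
L0 = 224.4541 m

224.4541


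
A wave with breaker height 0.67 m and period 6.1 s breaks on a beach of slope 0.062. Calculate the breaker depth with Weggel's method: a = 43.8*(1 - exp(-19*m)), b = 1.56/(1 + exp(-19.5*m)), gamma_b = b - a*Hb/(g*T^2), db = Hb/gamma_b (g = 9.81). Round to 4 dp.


a = 43.8 * (1 - exp(-19 * m))
exp(-19 * 0.062) = exp(-1.1780) = 0.307894
a = 43.8 * (1 - 0.307894) = 30.314247
b = 1.56 / (1 + exp(-19.5 * m))
exp(-19.5 * 0.062) = exp(-1.2090) = 0.298496
b = 1.56 / (1 + 0.298496) = 1.201390
Hb / (g * T^2) = 0.67 / (9.81 * 6.1^2) = 0.67 / 365.0301 = 0.00183547
gamma_b = b - a * Hb/(g*T^2) = 1.201390 - 30.314247 * 0.00183547 = 1.145750
db = Hb / gamma_b = 0.67 / 1.145750
db = 0.5848 m

0.5848


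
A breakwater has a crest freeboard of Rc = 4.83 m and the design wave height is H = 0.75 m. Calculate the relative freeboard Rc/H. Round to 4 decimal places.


Relative freeboard = Rc / H
= 4.83 / 0.75
= 6.4400

6.4400


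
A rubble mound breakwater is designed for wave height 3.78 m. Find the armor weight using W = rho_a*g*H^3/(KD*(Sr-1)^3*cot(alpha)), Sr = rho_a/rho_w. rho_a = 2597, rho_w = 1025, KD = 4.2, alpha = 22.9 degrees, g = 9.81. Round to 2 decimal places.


Sr = rho_a / rho_w = 2597 / 1025 = 2.533659
(Sr - 1) = 1.533659
(Sr - 1)^3 = 3.607331
cot(22.9) = 1 / tan(22.9) = 1 / 0.422417 = 2.367332
Numerator = 2597 * 9.81 * 3.78^3 = 1375993.4181
Denominator = 4.2 * 3.607331 * 2.367332 = 35.866947
W = 1375993.4181 / 35.866947
W = 38363.83 N

38363.83


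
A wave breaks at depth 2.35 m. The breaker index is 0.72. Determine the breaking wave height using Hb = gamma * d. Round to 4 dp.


Hb = gamma * d
Hb = 0.72 * 2.35
Hb = 1.6920 m

1.6920


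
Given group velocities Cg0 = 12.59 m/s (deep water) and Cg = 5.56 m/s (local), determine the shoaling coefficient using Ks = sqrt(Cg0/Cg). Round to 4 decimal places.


Ks = sqrt(Cg0 / Cg)
Ks = sqrt(12.59 / 5.56)
Ks = sqrt(2.2644)
Ks = 1.5048

1.5048


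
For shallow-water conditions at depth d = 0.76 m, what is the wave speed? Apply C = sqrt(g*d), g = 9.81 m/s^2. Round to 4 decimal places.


Using the shallow-water approximation:
C = sqrt(g * d) = sqrt(9.81 * 0.76)
C = sqrt(7.4556)
C = 2.7305 m/s

2.7305


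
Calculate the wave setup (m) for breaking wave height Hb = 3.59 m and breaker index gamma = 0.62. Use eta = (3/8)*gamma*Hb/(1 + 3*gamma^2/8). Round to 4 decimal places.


eta = (3/8) * gamma * Hb / (1 + 3*gamma^2/8)
Numerator = (3/8) * 0.62 * 3.59 = 0.834675
Denominator = 1 + 3*0.62^2/8 = 1 + 0.144150 = 1.144150
eta = 0.834675 / 1.144150
eta = 0.7295 m

0.7295


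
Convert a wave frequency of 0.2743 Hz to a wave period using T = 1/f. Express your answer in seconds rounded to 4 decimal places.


T = 1 / f
T = 1 / 0.2743
T = 3.6456 s

3.6456


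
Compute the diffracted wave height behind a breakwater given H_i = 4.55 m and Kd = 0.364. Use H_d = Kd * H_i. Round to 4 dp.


H_d = Kd * H_i
H_d = 0.364 * 4.55
H_d = 1.6562 m

1.6562


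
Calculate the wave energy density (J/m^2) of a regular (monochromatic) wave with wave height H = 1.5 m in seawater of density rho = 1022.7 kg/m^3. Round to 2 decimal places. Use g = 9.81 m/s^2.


E = (1/8) * rho * g * H^2
E = (1/8) * 1022.7 * 9.81 * 1.5^2
E = 0.125 * 1022.7 * 9.81 * 2.2500
E = 2821.69 J/m^2

2821.69


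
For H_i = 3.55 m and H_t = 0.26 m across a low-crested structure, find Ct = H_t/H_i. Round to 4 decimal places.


Ct = H_t / H_i
Ct = 0.26 / 3.55
Ct = 0.0732

0.0732


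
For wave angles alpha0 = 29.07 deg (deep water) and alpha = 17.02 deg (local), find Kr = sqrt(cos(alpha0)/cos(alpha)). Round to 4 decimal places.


Kr = sqrt(cos(alpha0) / cos(alpha))
cos(29.07) = 0.874027
cos(17.02) = 0.956203
Kr = sqrt(0.874027 / 0.956203)
Kr = sqrt(0.914060)
Kr = 0.9561

0.9561


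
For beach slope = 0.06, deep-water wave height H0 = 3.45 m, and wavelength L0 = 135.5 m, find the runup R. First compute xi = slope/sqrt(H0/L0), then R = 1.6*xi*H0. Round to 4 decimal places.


xi = slope / sqrt(H0/L0)
H0/L0 = 3.45/135.5 = 0.025461
sqrt(0.025461) = 0.159566
xi = 0.06 / 0.159566 = 0.376020
R = 1.6 * xi * H0 = 1.6 * 0.376020 * 3.45
R = 2.0756 m

2.0756


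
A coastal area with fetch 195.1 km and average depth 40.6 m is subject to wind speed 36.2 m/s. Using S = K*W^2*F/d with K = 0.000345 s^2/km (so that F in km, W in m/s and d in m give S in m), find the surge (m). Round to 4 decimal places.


S = K * W^2 * F / d
W^2 = 36.2^2 = 1310.44
S = 0.000345 * 1310.44 * 195.1 / 40.6
Numerator = 0.000345 * 1310.44 * 195.1 = 88.205061
S = 88.205061 / 40.6 = 2.1725 m

2.1725


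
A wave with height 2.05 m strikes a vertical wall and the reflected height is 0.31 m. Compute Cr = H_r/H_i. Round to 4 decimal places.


Cr = H_r / H_i
Cr = 0.31 / 2.05
Cr = 0.1512

0.1512


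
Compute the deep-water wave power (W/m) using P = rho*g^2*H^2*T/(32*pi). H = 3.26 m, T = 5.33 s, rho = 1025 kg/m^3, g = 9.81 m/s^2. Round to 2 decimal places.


P = rho * g^2 * H^2 * T / (32 * pi)
P = 1025 * 9.81^2 * 3.26^2 * 5.33 / (32 * pi)
P = 1025 * 96.2361 * 10.6276 * 5.33 / 100.53096
P = 55580.75 W/m

55580.75


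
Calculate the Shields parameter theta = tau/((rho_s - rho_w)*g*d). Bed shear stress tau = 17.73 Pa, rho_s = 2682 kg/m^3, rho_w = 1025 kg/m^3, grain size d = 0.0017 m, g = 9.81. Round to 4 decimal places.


theta = tau / ((rho_s - rho_w) * g * d)
rho_s - rho_w = 2682 - 1025 = 1657
Denominator = 1657 * 9.81 * 0.0017 = 27.633789
theta = 17.73 / 27.633789
theta = 0.6416

0.6416


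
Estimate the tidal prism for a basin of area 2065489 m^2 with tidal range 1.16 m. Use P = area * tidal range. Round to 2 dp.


Tidal prism = Area * Tidal range
P = 2065489 * 1.16
P = 2395967.24 m^3

2395967.24


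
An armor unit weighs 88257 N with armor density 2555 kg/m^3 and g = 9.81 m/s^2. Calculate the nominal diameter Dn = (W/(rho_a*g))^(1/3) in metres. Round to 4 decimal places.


V = W / (rho_a * g)
V = 88257 / (2555 * 9.81)
V = 88257 / 25064.55
V = 3.521188 m^3
Dn = V^(1/3) = 3.521188^(1/3)
Dn = 1.5214 m

1.5214
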